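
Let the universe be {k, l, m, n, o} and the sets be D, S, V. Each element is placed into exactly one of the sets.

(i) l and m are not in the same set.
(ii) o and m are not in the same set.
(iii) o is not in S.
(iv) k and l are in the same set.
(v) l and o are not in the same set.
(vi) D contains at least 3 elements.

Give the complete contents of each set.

D = {k, l, n}; S = {m}; V = {o}

From (iii): o ∉ S.
Suppose k ∉ D: no assignment then satisfies all the clues, so k ∈ D.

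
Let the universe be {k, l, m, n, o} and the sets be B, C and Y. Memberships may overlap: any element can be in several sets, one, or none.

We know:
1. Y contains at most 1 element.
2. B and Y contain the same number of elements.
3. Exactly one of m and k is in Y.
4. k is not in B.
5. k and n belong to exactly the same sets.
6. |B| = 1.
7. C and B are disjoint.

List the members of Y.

Y = {m}

From (4): k ∉ B.
(5): n matches k: n ∉ B.
Suppose k ∈ Y: no assignment then satisfies all the clues, so k ∉ Y.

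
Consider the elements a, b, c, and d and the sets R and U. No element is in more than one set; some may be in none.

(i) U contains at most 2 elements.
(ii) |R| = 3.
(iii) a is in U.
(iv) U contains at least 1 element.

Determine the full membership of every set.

From (iii): a ∈ U.
(ii): only 3 candidates remain for R, so all are in.

R = {b, c, d}; U = {a}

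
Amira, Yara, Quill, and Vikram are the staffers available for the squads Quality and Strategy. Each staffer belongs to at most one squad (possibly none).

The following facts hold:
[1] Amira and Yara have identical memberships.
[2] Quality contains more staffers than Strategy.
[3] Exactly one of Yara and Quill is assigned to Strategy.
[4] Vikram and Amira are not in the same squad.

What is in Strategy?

Strategy = {Quill}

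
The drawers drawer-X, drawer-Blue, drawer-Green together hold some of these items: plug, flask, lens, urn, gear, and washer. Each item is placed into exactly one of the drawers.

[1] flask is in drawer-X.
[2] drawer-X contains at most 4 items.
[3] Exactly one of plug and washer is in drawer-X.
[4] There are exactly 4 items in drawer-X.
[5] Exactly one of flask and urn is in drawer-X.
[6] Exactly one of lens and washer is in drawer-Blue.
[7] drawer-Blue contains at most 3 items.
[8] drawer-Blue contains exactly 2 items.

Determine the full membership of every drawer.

drawer-X = {flask, gear, lens, plug}; drawer-Blue = {urn, washer}; drawer-Green = {}

From (1): flask ∈ drawer-X.
(5) (exactly one): urn ∉ drawer-X.
Suppose plug ∉ drawer-X: no assignment then satisfies all the clues, so plug ∈ drawer-X.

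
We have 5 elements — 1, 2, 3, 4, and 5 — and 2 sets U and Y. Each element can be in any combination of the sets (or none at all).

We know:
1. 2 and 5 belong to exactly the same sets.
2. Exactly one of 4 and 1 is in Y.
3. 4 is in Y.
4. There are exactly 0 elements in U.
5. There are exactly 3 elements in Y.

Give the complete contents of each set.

U = {}; Y = {2, 4, 5}

From (3): 4 ∈ Y.
(2) (exactly one): 1 ∉ Y.
(4): U already has 0, so the rest are out.
Suppose 2 ∉ Y: no assignment then satisfies all the clues, so 2 ∈ Y.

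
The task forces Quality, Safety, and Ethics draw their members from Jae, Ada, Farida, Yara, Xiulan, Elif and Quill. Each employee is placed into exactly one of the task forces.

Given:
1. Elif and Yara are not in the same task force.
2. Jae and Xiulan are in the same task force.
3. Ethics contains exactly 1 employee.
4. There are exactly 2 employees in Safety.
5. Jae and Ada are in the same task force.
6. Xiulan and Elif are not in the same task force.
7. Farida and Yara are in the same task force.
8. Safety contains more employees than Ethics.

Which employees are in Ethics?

Ethics = {Elif}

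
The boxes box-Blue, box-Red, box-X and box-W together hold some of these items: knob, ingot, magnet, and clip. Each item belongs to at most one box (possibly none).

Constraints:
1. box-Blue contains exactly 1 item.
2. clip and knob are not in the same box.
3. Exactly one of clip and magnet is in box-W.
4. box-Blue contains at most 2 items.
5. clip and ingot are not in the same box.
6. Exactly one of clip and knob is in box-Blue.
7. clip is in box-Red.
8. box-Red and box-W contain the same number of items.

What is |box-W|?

1

From (7): clip ∈ box-Red.
(2): knob ∉ box-Red.
(3) (exactly one): magnet ∈ box-W.
(5): ingot ∉ box-Red.
(6) (exactly one): knob ∈ box-Blue.
(1): box-Blue already has 1, so the rest are out.
Suppose ingot ∈ box-W: no assignment then satisfies all the clues, so ingot ∉ box-W.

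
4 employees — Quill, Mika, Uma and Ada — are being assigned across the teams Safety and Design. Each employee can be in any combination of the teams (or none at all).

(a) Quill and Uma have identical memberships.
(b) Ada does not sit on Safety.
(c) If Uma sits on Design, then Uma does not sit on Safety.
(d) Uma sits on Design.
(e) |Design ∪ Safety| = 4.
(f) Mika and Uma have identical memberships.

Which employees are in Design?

From (b): Ada ∉ Safety.
From (d): Uma ∈ Design.
(a): Quill matches Uma: Quill ∈ Design.
(c): Uma ∉ Safety.
(f): Mika matches Uma: Mika ∉ Safety.
(f): Mika matches Uma: Mika ∈ Design.
(a): Quill matches Uma: Quill ∉ Safety.
Suppose Ada ∉ Design: no assignment then satisfies all the clues, so Ada ∈ Design.

Design = {Ada, Mika, Quill, Uma}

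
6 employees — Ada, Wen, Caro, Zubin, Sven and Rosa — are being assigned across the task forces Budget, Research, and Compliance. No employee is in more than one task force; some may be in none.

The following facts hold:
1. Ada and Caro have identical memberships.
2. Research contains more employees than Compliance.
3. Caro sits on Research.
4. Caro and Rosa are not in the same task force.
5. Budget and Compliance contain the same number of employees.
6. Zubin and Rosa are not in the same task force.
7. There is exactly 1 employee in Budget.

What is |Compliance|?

1

From (3): Caro ∈ Research.
(1): Ada matches Caro: Ada ∉ Budget.
(1): Ada matches Caro: Ada ∈ Research.
(4): Rosa ∉ Research.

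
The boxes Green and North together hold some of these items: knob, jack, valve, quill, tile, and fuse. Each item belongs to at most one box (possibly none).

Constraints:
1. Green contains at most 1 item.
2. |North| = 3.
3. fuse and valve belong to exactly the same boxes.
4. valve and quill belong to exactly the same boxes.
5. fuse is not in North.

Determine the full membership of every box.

Green = {}; North = {jack, knob, tile}

From (5): fuse ∉ North.
(3): valve matches fuse: valve ∉ North.
(4): quill matches valve: quill ∉ North.
(2): only 3 candidates remain for North, so all are in.
Suppose valve ∈ Green: no assignment then satisfies all the clues, so valve ∉ Green.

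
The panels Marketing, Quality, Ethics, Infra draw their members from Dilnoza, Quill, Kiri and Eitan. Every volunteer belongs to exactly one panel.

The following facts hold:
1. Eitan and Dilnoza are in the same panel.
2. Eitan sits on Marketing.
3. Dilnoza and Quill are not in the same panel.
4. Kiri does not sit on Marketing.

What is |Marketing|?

From (2): Eitan ∈ Marketing.
From (4): Kiri ∉ Marketing.
(1): Dilnoza matches Eitan: Dilnoza ∈ Marketing.
(3): Quill ∉ Marketing.

2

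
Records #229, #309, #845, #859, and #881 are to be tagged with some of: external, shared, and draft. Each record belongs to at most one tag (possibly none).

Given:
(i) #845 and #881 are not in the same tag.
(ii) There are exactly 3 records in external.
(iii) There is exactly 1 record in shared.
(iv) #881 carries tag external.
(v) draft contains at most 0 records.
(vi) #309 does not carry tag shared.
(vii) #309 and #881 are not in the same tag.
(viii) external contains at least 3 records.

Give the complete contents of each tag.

From (iv): #881 ∈ external.
From (vi): #309 ∉ shared.
(i): #845 ∉ external.
(v): draft already has 0, so the rest are out.
(vii): #309 ∉ external.
(viii): only 3 candidates remain for external, so all are in.
(iii): only 1 candidates remain for shared, so all are in.

external = {#229, #859, #881}; shared = {#845}; draft = {}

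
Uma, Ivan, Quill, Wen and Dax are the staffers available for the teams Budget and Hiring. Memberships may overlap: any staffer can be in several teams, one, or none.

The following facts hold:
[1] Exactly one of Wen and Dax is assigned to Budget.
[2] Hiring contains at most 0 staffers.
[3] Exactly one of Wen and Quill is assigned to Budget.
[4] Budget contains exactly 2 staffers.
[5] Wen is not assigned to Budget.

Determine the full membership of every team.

From (5): Wen ∉ Budget.
(1) (exactly one): Dax ∈ Budget.
(2): Hiring already has 0, so the rest are out.
(3) (exactly one): Quill ∈ Budget.
(4): Budget already has 2, so the rest are out.

Budget = {Dax, Quill}; Hiring = {}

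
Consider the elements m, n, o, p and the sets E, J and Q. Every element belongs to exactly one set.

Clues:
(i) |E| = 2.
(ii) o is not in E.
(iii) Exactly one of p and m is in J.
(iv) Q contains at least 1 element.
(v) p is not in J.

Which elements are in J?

J = {m}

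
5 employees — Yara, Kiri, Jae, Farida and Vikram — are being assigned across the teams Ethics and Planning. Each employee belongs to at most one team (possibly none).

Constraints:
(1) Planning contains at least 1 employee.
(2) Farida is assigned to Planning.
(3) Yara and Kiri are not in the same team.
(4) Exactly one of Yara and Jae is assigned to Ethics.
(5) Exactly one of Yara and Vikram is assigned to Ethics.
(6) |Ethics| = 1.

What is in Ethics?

Ethics = {Yara}

From (2): Farida ∈ Planning.
Suppose Yara ∉ Ethics: no assignment then satisfies all the clues, so Yara ∈ Ethics.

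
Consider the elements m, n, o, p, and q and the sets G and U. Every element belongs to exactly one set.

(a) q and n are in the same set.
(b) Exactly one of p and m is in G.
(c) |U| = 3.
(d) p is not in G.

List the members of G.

G = {m, o}

From (d): p ∉ G.
(b) (exactly one): m ∈ G.
Only one set left: p ∈ U.
Suppose n ∈ G: no assignment then satisfies all the clues, so n ∉ G.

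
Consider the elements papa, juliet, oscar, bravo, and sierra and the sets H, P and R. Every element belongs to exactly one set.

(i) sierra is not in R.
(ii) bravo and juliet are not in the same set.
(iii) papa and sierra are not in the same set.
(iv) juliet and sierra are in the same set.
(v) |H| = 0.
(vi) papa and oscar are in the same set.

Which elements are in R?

R = {bravo, oscar, papa}

From (i): sierra ∉ R.
(iv): juliet matches sierra: juliet ∉ R.
(v): H already has 0, so the rest are out.
Only one set left: juliet ∈ P.
Only one set left: sierra ∈ P.
(ii): bravo ∉ P.
(iii): papa ∉ P.
(vi): oscar matches papa: oscar ∉ P.
Only one set left: papa ∈ R.
Only one set left: oscar ∈ R.
Only one set left: bravo ∈ R.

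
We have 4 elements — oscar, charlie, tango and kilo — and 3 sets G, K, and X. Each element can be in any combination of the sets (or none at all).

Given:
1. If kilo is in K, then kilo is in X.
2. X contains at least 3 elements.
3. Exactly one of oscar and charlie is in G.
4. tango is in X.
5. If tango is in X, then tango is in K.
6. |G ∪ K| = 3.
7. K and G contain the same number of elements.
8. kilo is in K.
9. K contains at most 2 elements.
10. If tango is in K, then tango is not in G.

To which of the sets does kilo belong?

From (4): tango ∈ X.
From (8): kilo ∈ K.
(1): kilo ∈ X.
(5): tango ∈ K.
(9): K already has 2, so the rest are out.
(10): tango ∉ G.
Suppose kilo ∉ G: no assignment then satisfies all the clues, so kilo ∈ G.

kilo: G, K, X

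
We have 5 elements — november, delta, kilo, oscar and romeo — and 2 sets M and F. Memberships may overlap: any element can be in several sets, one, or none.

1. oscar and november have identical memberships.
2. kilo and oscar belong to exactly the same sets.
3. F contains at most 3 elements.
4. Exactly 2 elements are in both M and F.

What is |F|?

2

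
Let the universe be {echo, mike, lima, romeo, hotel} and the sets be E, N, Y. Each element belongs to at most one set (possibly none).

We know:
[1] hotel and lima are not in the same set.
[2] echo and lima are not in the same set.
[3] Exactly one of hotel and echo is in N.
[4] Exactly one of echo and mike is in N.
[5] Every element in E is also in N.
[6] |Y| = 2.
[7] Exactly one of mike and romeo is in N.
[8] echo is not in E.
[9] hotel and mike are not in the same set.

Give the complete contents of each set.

E = {}; N = {echo, romeo}; Y = {lima, mike}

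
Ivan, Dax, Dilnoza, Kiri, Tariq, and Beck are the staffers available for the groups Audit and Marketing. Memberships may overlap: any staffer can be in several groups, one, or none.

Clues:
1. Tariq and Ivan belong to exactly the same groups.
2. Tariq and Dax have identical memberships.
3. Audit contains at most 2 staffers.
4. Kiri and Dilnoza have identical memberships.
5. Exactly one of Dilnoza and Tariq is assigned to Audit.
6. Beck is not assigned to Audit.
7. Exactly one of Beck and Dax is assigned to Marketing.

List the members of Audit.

Audit = {Dilnoza, Kiri}

From (6): Beck ∉ Audit.
Suppose Ivan ∈ Audit: no assignment then satisfies all the clues, so Ivan ∉ Audit.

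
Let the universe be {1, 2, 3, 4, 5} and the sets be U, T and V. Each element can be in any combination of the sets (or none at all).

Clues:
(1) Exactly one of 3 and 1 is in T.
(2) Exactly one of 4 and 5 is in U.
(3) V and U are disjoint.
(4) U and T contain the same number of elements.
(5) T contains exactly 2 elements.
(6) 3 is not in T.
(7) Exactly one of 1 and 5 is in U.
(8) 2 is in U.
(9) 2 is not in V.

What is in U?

U = {2, 5}

From (6): 3 ∉ T.
From (8): 2 ∈ U.
From (9): 2 ∉ V.
(1) (exactly one): 1 ∈ T.
Suppose 1 ∈ U: no assignment then satisfies all the clues, so 1 ∉ U.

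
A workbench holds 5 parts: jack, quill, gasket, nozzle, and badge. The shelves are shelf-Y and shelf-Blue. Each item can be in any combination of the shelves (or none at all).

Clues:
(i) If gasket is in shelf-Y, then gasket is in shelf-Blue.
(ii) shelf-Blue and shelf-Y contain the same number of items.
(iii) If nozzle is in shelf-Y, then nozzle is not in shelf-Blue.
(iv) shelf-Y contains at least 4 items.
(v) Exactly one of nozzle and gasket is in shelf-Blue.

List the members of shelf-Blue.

shelf-Blue = {badge, gasket, jack, quill}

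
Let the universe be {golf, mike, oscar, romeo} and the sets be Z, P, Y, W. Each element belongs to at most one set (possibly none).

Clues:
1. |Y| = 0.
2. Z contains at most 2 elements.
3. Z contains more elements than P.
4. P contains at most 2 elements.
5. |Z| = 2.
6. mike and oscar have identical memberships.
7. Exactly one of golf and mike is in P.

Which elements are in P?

P = {golf}

(1): Y already has 0, so the rest are out.
Suppose golf ∉ P: no assignment then satisfies all the clues, so golf ∈ P.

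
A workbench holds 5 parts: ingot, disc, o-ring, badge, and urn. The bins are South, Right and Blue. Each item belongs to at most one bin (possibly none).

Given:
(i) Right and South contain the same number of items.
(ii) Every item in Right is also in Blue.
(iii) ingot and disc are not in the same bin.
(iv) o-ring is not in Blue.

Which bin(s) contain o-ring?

From (iv): o-ring ∉ Blue.
(ii) contrapositive: o-ring ∉ Right.
Suppose o-ring ∈ South: no assignment then satisfies all the clues, so o-ring ∉ South.

o-ring: none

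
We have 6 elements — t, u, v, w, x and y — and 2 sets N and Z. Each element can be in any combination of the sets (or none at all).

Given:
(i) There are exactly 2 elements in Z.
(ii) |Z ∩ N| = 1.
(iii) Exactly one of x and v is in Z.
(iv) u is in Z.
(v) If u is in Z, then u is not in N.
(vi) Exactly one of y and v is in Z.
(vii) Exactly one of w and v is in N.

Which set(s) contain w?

w: none

From (iv): u ∈ Z.
(v): u ∉ N.
Suppose w ∈ N: no assignment then satisfies all the clues, so w ∉ N.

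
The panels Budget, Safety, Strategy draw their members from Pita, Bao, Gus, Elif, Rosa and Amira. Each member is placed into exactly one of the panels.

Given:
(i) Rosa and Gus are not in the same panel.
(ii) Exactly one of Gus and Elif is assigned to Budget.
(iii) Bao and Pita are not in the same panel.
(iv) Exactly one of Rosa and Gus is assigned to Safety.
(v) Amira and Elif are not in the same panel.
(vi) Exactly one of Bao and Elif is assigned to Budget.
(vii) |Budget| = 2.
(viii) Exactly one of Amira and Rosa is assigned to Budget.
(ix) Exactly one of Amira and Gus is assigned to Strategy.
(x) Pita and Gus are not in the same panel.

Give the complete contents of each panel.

Budget = {Elif, Rosa}; Safety = {Bao, Gus}; Strategy = {Amira, Pita}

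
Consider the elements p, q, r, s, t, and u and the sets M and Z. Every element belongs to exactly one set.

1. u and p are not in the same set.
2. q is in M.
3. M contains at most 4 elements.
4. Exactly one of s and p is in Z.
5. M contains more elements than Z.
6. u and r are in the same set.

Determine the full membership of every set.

From (2): q ∈ M.
Suppose p ∈ M: no assignment then satisfies all the clues, so p ∉ M.

M = {q, r, s, u}; Z = {p, t}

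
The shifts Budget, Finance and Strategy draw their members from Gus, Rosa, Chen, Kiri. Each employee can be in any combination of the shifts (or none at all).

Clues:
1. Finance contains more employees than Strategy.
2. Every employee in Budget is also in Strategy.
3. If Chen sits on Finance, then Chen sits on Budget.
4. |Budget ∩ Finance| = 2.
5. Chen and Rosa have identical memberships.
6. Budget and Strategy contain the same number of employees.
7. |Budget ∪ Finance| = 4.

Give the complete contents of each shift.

Budget = {Chen, Rosa}; Finance = {Chen, Gus, Kiri, Rosa}; Strategy = {Chen, Rosa}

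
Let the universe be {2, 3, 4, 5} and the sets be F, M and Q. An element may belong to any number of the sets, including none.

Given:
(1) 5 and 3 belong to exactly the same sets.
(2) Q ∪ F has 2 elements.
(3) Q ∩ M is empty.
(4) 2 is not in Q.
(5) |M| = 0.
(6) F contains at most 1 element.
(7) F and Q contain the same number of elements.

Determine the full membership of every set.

F = {2}; M = {}; Q = {4}

From (4): 2 ∉ Q.
(5): M already has 0, so the rest are out.
Suppose 2 ∉ F: no assignment then satisfies all the clues, so 2 ∈ F.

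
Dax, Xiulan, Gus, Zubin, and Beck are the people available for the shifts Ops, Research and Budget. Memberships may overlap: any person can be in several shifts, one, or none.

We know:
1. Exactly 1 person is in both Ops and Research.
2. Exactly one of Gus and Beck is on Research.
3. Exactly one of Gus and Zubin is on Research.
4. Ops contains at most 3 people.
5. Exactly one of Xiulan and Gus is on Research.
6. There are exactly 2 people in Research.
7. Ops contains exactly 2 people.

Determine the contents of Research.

Research = {Dax, Gus}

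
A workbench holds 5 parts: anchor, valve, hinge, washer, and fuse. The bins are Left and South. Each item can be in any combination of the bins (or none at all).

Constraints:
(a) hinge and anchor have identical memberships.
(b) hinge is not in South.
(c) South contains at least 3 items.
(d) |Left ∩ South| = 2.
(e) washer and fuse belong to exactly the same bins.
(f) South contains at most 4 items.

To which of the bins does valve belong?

From (b): hinge ∉ South.
(a): anchor matches hinge: anchor ∉ South.
(c): only 3 candidates remain for South, so all are in.
Suppose valve ∈ Left: no assignment then satisfies all the clues, so valve ∉ Left.

valve: South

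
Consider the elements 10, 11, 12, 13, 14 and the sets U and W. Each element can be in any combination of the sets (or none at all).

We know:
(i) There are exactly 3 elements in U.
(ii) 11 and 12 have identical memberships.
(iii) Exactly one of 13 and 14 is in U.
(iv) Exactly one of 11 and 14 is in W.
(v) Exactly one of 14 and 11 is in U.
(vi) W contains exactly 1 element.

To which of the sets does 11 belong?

11: U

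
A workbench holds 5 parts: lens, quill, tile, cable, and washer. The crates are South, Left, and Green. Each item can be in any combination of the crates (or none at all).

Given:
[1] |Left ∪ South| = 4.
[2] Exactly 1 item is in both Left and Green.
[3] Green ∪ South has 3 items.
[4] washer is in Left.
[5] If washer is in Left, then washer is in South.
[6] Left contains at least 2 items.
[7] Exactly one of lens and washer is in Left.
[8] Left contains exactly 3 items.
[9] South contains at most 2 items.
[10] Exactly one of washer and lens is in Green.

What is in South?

South = {lens, washer}

From (4): washer ∈ Left.
(5): washer ∈ South.
(7) (exactly one): lens ∉ Left.
Suppose lens ∉ South: no assignment then satisfies all the clues, so lens ∈ South.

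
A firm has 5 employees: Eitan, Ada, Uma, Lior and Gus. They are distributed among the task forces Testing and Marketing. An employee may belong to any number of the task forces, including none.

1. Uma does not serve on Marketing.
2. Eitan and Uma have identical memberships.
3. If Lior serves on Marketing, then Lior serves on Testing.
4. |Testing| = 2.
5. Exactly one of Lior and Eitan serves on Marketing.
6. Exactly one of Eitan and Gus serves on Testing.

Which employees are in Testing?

Testing = {Gus, Lior}

From (1): Uma ∉ Marketing.
(2): Eitan matches Uma: Eitan ∉ Marketing.
(5) (exactly one): Lior ∈ Marketing.
(3): Lior ∈ Testing.
Suppose Eitan ∈ Testing: no assignment then satisfies all the clues, so Eitan ∉ Testing.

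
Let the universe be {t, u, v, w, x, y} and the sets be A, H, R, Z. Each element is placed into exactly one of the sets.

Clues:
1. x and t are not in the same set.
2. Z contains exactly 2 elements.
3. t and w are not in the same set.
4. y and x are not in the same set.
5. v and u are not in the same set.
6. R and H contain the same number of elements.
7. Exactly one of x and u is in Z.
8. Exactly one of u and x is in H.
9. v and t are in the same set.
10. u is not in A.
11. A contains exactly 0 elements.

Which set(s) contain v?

v: R

From (10): u ∉ A.
(11): A already has 0, so the rest are out.
Suppose v ∈ H: no assignment then satisfies all the clues, so v ∉ H.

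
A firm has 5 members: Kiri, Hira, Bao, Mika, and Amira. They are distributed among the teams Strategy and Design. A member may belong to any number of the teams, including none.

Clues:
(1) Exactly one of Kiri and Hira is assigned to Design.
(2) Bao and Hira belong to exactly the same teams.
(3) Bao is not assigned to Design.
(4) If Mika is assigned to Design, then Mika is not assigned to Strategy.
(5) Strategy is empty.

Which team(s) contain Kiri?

Kiri: Design

From (3): Bao ∉ Design.
(2): Hira matches Bao: Hira ∉ Design.
(5): Strategy already has 0, so the rest are out.
(1) (exactly one): Kiri ∈ Design.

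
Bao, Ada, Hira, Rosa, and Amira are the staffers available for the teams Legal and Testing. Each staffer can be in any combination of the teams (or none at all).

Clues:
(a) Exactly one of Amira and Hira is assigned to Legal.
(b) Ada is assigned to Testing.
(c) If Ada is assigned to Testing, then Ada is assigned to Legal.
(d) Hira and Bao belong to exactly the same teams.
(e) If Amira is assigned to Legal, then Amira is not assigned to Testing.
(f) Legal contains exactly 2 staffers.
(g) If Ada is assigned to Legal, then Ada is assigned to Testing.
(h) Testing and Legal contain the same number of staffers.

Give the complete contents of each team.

Legal = {Ada, Amira}; Testing = {Ada, Rosa}

From (b): Ada ∈ Testing.
(c): Ada ∈ Legal.
Suppose Bao ∈ Legal: no assignment then satisfies all the clues, so Bao ∉ Legal.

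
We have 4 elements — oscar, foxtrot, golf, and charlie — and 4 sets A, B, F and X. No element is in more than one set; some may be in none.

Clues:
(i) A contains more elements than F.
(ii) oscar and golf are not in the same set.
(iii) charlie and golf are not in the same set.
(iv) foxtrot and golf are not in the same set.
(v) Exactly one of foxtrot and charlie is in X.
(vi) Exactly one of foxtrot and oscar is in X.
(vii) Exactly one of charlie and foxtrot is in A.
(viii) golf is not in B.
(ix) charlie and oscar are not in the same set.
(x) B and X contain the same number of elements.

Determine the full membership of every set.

A = {charlie}; B = {oscar}; F = {}; X = {foxtrot}

From (viii): golf ∉ B.
Suppose oscar ∈ A: no assignment then satisfies all the clues, so oscar ∉ A.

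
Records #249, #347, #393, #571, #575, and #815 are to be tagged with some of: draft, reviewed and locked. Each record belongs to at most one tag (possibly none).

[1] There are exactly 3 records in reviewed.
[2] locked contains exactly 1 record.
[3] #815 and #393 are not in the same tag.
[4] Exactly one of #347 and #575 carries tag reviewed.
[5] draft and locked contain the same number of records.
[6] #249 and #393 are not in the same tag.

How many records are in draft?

1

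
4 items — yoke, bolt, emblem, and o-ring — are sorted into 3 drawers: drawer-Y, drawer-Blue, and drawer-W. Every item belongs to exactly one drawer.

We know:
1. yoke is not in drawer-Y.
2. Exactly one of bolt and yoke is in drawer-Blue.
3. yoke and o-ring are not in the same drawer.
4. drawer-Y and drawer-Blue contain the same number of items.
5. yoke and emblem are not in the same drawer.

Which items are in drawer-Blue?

drawer-Blue = {yoke}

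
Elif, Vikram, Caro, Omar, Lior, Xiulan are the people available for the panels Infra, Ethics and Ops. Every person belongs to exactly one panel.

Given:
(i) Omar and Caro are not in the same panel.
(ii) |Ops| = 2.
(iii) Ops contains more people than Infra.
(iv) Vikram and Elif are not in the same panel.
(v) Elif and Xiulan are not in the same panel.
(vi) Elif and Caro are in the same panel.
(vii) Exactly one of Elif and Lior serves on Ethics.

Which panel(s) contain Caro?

Caro: Ops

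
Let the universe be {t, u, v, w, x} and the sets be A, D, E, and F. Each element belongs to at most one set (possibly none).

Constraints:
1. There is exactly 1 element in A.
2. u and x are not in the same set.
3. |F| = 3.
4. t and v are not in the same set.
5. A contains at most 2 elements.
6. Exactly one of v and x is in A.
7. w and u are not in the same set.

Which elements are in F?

F = {t, w, x}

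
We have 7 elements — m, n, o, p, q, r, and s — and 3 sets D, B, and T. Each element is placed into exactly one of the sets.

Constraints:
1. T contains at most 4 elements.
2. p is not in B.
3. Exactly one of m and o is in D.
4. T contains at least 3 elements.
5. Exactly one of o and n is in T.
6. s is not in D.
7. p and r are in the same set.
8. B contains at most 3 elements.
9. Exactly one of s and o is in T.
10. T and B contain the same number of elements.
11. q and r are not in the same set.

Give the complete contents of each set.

D = {m}; B = {n, q, s}; T = {o, p, r}

From (2): p ∉ B.
From (6): s ∉ D.
(7): r matches p: r ∉ B.
Suppose m ∉ D: no assignment then satisfies all the clues, so m ∈ D.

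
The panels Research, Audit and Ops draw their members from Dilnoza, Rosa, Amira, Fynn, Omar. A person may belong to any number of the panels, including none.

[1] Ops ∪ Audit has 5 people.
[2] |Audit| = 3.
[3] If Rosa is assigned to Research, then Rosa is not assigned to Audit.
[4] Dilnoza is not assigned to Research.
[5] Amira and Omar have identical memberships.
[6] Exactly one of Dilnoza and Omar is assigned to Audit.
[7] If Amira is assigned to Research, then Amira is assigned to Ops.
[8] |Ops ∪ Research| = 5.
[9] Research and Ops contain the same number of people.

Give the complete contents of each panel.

Research = {Amira, Fynn, Omar, Rosa}; Audit = {Amira, Fynn, Omar}; Ops = {Amira, Dilnoza, Omar, Rosa}

From (4): Dilnoza ∉ Research.
Suppose Dilnoza ∈ Audit: no assignment then satisfies all the clues, so Dilnoza ∉ Audit.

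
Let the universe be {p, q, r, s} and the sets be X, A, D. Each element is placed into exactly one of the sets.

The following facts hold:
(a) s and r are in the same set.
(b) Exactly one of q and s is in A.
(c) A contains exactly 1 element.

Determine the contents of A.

A = {q}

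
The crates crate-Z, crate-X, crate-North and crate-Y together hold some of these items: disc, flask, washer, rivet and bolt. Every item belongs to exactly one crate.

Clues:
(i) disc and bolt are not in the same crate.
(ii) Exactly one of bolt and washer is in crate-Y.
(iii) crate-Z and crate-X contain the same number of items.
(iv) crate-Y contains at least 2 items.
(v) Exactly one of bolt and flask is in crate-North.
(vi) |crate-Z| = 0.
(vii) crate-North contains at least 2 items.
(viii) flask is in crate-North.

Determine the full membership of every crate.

crate-Z = {}; crate-X = {}; crate-North = {disc, flask, washer}; crate-Y = {bolt, rivet}

From (viii): flask ∈ crate-North.
(v) (exactly one): bolt ∉ crate-North.
(vi): crate-Z already has 0, so the rest are out.
Suppose disc ∈ crate-X: no assignment then satisfies all the clues, so disc ∉ crate-X.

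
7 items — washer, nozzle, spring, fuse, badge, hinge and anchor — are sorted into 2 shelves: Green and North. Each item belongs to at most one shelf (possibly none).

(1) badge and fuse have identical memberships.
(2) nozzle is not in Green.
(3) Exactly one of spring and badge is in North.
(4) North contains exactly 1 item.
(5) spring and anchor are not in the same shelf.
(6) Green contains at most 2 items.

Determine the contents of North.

North = {spring}

From (2): nozzle ∉ Green.
Suppose washer ∈ North: no assignment then satisfies all the clues, so washer ∉ North.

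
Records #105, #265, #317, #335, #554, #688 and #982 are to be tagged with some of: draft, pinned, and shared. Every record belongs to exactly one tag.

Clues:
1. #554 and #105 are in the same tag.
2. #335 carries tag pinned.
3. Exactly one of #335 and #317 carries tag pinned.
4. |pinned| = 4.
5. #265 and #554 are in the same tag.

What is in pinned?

pinned = {#105, #265, #335, #554}

From (2): #335 ∈ pinned.
(3) (exactly one): #317 ∉ pinned.
Suppose #105 ∉ pinned: no assignment then satisfies all the clues, so #105 ∈ pinned.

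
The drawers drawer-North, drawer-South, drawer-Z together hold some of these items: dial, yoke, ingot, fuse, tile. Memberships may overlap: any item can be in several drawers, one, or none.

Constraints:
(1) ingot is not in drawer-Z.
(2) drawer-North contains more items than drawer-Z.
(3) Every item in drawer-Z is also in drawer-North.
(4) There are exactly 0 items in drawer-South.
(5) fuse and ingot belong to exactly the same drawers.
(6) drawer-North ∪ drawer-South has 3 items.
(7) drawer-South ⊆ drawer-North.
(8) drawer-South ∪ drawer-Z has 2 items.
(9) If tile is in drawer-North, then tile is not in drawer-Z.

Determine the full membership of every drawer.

drawer-North = {dial, tile, yoke}; drawer-South = {}; drawer-Z = {dial, yoke}

From (1): ingot ∉ drawer-Z.
(4): drawer-South already has 0, so the rest are out.
(5): fuse matches ingot: fuse ∉ drawer-Z.
Suppose dial ∉ drawer-North: no assignment then satisfies all the clues, so dial ∈ drawer-North.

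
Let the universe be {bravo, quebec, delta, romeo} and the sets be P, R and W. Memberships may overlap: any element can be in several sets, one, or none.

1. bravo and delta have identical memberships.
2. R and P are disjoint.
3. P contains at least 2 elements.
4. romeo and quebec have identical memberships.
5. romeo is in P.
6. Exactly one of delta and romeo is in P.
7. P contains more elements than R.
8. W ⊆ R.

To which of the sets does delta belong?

delta: none

From (5): romeo ∈ P.
(2) (disjoint): romeo ∉ R.
(4): quebec matches romeo: quebec ∈ P.
(4): quebec matches romeo: quebec ∉ R.
(6) (exactly one): delta ∉ P.
(8) contrapositive: quebec ∉ W.
(8) contrapositive: romeo ∉ W.
(1): bravo matches delta: bravo ∉ P.
Suppose delta ∈ R: no assignment then satisfies all the clues, so delta ∉ R.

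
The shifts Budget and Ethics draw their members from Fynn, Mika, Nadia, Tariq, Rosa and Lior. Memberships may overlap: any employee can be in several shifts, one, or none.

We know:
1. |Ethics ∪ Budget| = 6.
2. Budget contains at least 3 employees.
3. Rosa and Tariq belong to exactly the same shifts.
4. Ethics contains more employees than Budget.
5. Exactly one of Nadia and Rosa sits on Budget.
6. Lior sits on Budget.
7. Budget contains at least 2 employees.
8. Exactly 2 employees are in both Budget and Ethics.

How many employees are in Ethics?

5

From (6): Lior ∈ Budget.
Suppose Tariq ∉ Ethics: no assignment then satisfies all the clues, so Tariq ∈ Ethics.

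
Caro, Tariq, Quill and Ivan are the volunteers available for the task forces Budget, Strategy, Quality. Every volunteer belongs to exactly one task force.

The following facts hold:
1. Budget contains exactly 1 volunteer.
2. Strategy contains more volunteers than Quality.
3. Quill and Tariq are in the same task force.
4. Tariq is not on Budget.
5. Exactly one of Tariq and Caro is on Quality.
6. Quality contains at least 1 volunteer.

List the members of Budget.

From (4): Tariq ∉ Budget.
(3): Quill matches Tariq: Quill ∉ Budget.
Suppose Caro ∈ Budget: no assignment then satisfies all the clues, so Caro ∉ Budget.

Budget = {Ivan}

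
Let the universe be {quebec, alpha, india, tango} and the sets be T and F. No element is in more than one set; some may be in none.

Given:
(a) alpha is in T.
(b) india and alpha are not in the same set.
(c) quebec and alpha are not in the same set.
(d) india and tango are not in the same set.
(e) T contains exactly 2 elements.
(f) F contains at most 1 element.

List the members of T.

T = {alpha, tango}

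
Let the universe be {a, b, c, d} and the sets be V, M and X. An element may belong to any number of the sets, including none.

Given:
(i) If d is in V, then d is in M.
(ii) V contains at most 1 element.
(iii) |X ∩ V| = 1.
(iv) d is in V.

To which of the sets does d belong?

d: M, V, X

From (iv): d ∈ V.
(i): d ∈ M.
(ii): V already has 1, so the rest are out.
Suppose d ∉ X: no assignment then satisfies all the clues, so d ∈ X.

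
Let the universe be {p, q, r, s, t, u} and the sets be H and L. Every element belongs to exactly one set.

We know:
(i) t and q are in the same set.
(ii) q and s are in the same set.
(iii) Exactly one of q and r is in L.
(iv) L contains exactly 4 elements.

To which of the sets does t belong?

t: L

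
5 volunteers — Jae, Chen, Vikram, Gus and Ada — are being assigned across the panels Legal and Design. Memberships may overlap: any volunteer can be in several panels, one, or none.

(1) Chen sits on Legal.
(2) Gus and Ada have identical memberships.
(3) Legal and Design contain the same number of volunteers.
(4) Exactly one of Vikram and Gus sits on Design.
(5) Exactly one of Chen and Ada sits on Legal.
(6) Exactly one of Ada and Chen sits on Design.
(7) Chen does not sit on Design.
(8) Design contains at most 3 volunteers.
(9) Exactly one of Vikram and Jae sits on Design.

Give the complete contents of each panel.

Legal = {Chen, Jae, Vikram}; Design = {Ada, Gus, Jae}

From (1): Chen ∈ Legal.
From (7): Chen ∉ Design.
(5) (exactly one): Ada ∉ Legal.
(6) (exactly one): Ada ∈ Design.
(2): Gus matches Ada: Gus ∉ Legal.
(2): Gus matches Ada: Gus ∈ Design.
(4) (exactly one): Vikram ∉ Design.
(9) (exactly one): Jae ∈ Design.
Suppose Jae ∉ Legal: no assignment then satisfies all the clues, so Jae ∈ Legal.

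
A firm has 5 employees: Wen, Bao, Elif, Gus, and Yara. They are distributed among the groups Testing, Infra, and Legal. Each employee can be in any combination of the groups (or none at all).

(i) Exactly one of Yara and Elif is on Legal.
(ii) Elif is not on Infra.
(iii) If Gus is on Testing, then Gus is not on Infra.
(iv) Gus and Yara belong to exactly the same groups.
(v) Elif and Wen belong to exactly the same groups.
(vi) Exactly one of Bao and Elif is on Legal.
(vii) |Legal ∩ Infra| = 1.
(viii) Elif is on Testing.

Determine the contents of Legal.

From (ii): Elif ∉ Infra.
From (viii): Elif ∈ Testing.
(v): Wen matches Elif: Wen ∈ Testing.
(v): Wen matches Elif: Wen ∉ Infra.
Suppose Wen ∈ Legal: no assignment then satisfies all the clues, so Wen ∉ Legal.

Legal = {Bao, Gus, Yara}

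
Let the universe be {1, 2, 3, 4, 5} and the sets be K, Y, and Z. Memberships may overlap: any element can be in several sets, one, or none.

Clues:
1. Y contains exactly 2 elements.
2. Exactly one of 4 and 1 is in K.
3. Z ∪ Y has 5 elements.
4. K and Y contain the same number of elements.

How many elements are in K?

2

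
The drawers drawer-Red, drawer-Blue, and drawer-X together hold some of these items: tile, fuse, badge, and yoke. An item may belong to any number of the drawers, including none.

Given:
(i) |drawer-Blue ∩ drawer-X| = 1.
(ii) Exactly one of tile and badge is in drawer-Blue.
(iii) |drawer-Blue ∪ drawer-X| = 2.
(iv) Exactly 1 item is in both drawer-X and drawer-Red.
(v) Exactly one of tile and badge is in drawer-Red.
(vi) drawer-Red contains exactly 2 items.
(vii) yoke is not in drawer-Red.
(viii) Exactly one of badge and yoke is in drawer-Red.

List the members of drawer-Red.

From (vii): yoke ∉ drawer-Red.
(viii) (exactly one): badge ∈ drawer-Red.
(v) (exactly one): tile ∉ drawer-Red.
(vi): only 2 candidates remain for drawer-Red, so all are in.

drawer-Red = {badge, fuse}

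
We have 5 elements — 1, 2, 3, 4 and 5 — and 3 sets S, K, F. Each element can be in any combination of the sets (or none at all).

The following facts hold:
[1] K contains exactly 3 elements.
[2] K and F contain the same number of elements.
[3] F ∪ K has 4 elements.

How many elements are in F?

3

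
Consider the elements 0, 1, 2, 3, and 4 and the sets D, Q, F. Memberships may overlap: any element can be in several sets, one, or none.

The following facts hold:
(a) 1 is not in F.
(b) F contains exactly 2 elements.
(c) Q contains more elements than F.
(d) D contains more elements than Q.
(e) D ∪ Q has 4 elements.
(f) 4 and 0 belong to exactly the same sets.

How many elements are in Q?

3

From (a): 1 ∉ F.
Suppose 0 ∉ D: no assignment then satisfies all the clues, so 0 ∈ D.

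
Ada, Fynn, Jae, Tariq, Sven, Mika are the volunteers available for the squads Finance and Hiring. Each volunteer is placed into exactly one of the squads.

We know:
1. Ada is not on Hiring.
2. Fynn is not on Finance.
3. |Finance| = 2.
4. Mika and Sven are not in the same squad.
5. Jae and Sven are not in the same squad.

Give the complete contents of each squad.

Finance = {Ada, Sven}; Hiring = {Fynn, Jae, Mika, Tariq}

From (1): Ada ∉ Hiring.
From (2): Fynn ∉ Finance.
Only one squad left: Ada ∈ Finance.
Only one squad left: Fynn ∈ Hiring.
Suppose Jae ∈ Finance: no assignment then satisfies all the clues, so Jae ∉ Finance.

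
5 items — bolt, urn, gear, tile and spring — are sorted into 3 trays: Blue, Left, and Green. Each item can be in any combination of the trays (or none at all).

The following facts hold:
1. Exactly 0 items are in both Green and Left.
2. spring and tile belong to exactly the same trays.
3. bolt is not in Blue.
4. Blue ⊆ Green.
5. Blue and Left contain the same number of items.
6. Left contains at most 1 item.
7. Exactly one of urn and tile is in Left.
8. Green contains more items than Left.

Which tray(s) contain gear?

gear: Blue, Green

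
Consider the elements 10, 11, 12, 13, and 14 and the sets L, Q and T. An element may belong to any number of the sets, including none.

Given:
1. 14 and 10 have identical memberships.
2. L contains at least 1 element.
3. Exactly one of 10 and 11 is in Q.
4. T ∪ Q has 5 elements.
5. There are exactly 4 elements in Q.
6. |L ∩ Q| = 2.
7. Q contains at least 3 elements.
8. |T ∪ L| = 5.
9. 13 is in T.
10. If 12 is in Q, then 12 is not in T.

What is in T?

T = {10, 11, 13, 14}

From (9): 13 ∈ T.
Suppose 10 ∉ T: no assignment then satisfies all the clues, so 10 ∈ T.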